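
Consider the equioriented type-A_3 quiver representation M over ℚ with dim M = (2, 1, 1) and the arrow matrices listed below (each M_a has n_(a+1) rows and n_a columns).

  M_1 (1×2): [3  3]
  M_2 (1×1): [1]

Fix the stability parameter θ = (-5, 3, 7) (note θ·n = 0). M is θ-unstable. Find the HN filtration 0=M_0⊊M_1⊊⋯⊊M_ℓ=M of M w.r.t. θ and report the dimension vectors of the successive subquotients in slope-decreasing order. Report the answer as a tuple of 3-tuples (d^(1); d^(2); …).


Interval decomposition of M: I[1,1], I[1,3].
HN type (ℓ=3): μ^(1)=7; μ^(2)=3; μ^(3)=-5

((0, 0, 1); (0, 1, 0); (2, 0, 0))


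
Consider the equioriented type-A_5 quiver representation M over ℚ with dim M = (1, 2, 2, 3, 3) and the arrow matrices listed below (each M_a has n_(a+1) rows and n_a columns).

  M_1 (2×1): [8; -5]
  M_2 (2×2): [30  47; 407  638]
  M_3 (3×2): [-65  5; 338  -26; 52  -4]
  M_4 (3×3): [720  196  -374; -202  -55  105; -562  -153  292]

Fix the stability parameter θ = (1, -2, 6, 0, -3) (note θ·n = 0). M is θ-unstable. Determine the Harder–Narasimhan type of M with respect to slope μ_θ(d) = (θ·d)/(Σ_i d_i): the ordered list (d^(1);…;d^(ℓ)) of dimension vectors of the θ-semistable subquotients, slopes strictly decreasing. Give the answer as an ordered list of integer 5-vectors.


Barcode: M ≅ I[1,4], I[2,3], I[4,5]^2, I[5,5]. HN layers by μ_θ (6 steps, strictly decreasing):
  μ^(1)=6; μ^(2)=3; μ^(3)=-1/2; μ^(4)=-3/2; μ^(5)=-2; μ^(6)=-3

((0, 0, 1, 0, 0); (0, 0, 1, 1, 0); (1, 1, 0, 0, 0); (0, 0, 0, 2, 2); (0, 1, 0, 0, 0); (0, 0, 0, 0, 1))


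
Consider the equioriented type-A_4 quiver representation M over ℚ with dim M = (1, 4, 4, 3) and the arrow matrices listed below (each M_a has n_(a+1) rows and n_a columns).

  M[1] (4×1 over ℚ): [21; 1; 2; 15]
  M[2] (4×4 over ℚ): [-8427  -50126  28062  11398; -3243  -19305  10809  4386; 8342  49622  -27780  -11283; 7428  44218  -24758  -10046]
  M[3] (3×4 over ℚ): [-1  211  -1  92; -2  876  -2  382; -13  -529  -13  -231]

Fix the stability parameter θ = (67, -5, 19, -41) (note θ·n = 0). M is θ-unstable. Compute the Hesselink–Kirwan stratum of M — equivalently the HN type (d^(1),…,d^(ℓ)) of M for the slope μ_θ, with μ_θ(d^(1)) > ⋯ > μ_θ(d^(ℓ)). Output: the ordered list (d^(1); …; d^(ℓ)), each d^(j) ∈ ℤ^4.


Via rank(M_{q-1}∘⋯∘M_p): M ≅ I[1,3], I[2,2], I[2,4]^2, I[3,4].
μ_θ-semistable layers: μ^(1)=27; μ^(2)=-5; μ^(3)=-9; μ^(4)=-11

((1, 1, 1, 0); (0, 1, 0, 0); (0, 2, 2, 2); (0, 0, 1, 1))


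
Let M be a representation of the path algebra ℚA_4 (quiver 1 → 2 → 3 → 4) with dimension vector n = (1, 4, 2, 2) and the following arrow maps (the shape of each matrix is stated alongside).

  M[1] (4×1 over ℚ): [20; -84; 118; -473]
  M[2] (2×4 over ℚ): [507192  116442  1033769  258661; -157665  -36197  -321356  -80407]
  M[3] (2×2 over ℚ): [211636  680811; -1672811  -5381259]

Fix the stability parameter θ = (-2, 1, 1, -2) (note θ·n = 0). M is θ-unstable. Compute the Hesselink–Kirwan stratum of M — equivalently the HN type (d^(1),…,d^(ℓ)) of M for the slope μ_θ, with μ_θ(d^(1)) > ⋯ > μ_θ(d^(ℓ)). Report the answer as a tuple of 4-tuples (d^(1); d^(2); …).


Barcode: M ≅ I[1,4], I[2,2]^2, I[2,4]. HN layers by μ_θ (3 steps, strictly decreasing):
  μ^(1)=1; μ^(2)=0; μ^(3)=-2

((0, 2, 0, 0); (0, 2, 2, 2); (1, 0, 0, 0))


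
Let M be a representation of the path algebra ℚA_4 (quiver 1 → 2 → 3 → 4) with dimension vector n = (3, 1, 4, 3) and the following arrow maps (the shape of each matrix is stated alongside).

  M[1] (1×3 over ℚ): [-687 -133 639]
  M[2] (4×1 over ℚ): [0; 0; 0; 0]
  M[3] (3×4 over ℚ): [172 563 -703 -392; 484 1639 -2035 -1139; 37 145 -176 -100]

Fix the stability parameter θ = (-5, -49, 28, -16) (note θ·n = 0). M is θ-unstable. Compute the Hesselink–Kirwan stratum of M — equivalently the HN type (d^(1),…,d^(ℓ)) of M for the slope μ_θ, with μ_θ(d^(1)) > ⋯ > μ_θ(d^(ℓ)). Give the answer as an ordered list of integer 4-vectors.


Interval decomposition of M: I[1,1]^2, I[1,2], I[3,3], I[3,4]^3.
HN type (ℓ=4): μ^(1)=28; μ^(2)=6; μ^(3)=-5; μ^(4)=-27

((0, 0, 1, 0); (0, 0, 3, 3); (2, 0, 0, 0); (1, 1, 0, 0))


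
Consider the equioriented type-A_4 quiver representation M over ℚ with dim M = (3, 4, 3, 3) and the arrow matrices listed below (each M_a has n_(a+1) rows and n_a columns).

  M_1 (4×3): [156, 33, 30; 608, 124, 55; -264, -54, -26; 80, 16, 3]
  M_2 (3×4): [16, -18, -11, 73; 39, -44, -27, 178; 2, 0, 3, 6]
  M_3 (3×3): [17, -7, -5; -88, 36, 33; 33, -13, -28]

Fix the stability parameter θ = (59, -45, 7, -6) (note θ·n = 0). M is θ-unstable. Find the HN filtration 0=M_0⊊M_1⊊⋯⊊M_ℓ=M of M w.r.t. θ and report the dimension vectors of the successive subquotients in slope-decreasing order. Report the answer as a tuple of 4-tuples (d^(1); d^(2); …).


Via rank(M_{q-1}∘⋯∘M_p): M ≅ I[1,1], I[1,4]^2, I[2,2], I[2,4].
μ_θ-semistable layers: μ^(1)=59; μ^(2)=15/4; μ^(3)=1/2; μ^(4)=-45

((1, 0, 0, 0); (2, 2, 2, 2); (0, 0, 1, 1); (0, 2, 0, 0))


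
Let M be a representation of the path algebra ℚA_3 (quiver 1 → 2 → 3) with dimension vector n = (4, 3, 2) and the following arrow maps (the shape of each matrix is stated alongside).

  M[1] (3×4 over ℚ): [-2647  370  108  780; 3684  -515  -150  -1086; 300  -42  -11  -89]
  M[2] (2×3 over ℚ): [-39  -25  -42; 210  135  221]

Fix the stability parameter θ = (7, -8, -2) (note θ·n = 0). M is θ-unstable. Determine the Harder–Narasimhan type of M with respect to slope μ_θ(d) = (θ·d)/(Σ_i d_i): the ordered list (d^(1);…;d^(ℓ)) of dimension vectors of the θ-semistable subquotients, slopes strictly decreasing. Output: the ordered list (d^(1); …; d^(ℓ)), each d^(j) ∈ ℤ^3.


Interval decomposition of M: I[1,1], I[1,2], I[1,3]^2.
HN type (ℓ=3): μ^(1)=7; μ^(2)=-1/2; μ^(3)=-1

((1, 0, 0); (1, 1, 0); (2, 2, 2))


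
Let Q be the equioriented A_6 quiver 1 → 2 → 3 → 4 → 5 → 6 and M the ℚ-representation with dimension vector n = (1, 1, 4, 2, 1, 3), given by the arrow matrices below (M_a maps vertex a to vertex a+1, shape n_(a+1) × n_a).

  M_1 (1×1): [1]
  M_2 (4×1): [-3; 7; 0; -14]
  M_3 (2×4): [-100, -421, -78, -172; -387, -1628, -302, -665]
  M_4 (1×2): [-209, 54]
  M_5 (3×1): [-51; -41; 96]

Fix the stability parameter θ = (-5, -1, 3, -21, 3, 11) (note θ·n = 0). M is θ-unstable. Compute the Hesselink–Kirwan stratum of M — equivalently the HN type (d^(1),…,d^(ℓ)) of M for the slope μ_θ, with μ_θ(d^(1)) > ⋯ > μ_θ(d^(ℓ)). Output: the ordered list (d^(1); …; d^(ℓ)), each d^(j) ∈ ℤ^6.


Interval decomposition of M: I[1,6], I[3,3]^2, I[3,4], I[6,6]^2.
HN type (ℓ=4): μ^(1)=11; μ^(2)=3; μ^(3)=-6; μ^(4)=-9

((0, 0, 0, 0, 0, 3); (0, 0, 2, 0, 1, 0); (1, 1, 1, 1, 0, 0); (0, 0, 1, 1, 0, 0))


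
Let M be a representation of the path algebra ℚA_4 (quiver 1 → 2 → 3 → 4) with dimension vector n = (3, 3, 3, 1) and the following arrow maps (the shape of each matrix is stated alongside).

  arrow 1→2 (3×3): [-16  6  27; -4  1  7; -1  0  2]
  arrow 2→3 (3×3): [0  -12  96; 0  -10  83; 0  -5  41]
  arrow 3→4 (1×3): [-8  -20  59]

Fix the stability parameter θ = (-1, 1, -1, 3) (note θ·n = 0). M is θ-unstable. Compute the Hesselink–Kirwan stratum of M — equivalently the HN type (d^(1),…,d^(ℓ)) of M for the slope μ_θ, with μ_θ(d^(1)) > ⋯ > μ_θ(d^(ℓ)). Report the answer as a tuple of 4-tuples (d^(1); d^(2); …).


Barcode: M ≅ I[1,2], I[1,3], I[1,4], I[3,3]. HN layers by μ_θ (4 steps, strictly decreasing):
  μ^(1)=3; μ^(2)=1; μ^(3)=0; μ^(4)=-1

((0, 0, 0, 1); (0, 1, 0, 0); (0, 2, 2, 0); (3, 0, 1, 0))


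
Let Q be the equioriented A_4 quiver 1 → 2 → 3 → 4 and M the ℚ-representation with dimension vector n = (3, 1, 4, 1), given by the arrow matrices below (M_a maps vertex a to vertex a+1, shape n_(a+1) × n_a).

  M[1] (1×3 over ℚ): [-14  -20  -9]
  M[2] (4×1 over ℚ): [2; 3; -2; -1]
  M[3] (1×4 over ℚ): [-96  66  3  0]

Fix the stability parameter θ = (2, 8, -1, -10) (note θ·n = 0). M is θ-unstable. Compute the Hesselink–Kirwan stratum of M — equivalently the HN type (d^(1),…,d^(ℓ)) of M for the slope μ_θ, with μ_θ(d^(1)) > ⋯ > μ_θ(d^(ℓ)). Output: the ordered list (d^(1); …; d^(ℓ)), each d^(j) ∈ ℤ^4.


Via rank(M_{q-1}∘⋯∘M_p): M ≅ I[1,1]^2, I[1,3], I[3,3]^2, I[3,4].
μ_θ-semistable layers: μ^(1)=7/2; μ^(2)=2; μ^(3)=-1; μ^(4)=-11/2

((0, 1, 1, 0); (3, 0, 0, 0); (0, 0, 2, 0); (0, 0, 1, 1))


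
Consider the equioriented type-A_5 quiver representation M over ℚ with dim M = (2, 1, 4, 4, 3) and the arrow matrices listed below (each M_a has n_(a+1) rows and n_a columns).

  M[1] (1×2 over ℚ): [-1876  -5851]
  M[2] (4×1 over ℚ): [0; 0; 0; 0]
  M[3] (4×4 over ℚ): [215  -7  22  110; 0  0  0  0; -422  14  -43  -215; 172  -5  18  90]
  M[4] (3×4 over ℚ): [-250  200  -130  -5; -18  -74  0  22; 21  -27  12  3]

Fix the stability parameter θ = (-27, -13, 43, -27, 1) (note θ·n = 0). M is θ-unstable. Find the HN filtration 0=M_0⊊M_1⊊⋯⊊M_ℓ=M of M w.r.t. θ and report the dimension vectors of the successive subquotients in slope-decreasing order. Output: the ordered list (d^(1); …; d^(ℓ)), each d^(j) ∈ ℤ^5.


Via rank(M_{q-1}∘⋯∘M_p): M ≅ I[1,1], I[1,2], I[3,3], I[3,4], I[3,5]^2, I[4,4], I[5,5].
μ_θ-semistable layers: μ^(1)=43; μ^(2)=8; μ^(3)=17/3; μ^(4)=1; μ^(5)=-13; μ^(6)=-27

((0, 0, 1, 0, 0); (0, 0, 1, 1, 0); (0, 0, 2, 2, 2); (0, 0, 0, 0, 1); (0, 1, 0, 0, 0); (2, 0, 0, 1, 0))


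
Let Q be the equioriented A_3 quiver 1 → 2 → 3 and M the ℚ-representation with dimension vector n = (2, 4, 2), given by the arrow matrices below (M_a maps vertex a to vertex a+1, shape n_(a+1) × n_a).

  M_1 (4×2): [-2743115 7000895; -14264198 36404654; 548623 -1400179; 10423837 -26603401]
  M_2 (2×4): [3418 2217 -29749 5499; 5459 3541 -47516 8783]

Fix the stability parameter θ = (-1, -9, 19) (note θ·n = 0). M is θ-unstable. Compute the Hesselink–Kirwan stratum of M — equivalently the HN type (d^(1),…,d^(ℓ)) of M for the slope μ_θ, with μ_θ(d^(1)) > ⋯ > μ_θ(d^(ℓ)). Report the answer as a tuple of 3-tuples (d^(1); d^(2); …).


Via rank(M_{q-1}∘⋯∘M_p): M ≅ I[1,1], I[1,2], I[2,2], I[2,3]^2.
μ_θ-semistable layers: μ^(1)=19; μ^(2)=-1; μ^(3)=-5; μ^(4)=-9

((0, 0, 2); (1, 0, 0); (1, 1, 0); (0, 3, 0))


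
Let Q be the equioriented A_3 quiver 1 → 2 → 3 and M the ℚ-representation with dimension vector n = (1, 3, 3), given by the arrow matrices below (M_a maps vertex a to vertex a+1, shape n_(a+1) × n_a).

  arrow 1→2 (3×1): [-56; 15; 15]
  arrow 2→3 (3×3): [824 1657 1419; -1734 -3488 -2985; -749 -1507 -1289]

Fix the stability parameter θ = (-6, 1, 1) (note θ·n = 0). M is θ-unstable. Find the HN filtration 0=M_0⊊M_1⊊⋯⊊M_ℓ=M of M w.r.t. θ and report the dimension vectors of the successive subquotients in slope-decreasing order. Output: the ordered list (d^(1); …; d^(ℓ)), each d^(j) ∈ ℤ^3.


Interval decomposition of M: I[1,3], I[2,3]^2.
HN type (ℓ=2): μ^(1)=1; μ^(2)=-6

((0, 3, 3); (1, 0, 0))


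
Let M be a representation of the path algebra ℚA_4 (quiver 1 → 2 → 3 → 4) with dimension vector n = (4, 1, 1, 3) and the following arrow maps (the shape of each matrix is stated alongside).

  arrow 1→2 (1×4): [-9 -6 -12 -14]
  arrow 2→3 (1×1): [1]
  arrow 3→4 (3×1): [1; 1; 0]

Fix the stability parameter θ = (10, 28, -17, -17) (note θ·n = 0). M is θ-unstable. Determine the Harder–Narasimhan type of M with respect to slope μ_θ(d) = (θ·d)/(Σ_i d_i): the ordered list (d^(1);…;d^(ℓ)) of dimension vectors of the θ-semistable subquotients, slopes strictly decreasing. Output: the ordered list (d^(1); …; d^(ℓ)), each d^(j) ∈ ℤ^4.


Via rank(M_{q-1}∘⋯∘M_p): M ≅ I[1,1]^3, I[1,4], I[4,4]^2.
μ_θ-semistable layers: μ^(1)=10; μ^(2)=1; μ^(3)=-17

((3, 0, 0, 0); (1, 1, 1, 1); (0, 0, 0, 2))


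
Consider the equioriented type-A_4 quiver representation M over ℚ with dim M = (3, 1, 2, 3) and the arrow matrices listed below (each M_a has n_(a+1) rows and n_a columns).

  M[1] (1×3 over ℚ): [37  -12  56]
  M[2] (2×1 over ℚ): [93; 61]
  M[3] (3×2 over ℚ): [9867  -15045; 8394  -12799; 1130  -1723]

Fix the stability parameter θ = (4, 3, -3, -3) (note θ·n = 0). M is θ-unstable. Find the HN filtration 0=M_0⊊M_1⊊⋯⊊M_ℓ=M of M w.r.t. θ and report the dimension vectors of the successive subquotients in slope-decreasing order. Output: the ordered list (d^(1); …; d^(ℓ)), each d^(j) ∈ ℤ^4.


Via rank(M_{q-1}∘⋯∘M_p): M ≅ I[1,1]^2, I[1,4], I[3,4], I[4,4].
μ_θ-semistable layers: μ^(1)=4; μ^(2)=1/4; μ^(3)=-3

((2, 0, 0, 0); (1, 1, 1, 1); (0, 0, 1, 2))


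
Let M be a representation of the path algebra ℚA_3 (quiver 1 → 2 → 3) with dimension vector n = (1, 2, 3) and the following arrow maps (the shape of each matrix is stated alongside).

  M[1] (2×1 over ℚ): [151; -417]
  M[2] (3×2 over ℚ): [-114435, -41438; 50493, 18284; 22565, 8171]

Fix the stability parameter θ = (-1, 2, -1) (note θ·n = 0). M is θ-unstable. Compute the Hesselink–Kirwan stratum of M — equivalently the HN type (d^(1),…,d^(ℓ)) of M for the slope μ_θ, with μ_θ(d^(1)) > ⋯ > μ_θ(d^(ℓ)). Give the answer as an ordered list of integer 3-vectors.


Barcode: M ≅ I[1,3], I[2,3], I[3,3]. HN layers by μ_θ (2 steps, strictly decreasing):
  μ^(1)=1/2; μ^(2)=-1

((0, 2, 2); (1, 0, 1))


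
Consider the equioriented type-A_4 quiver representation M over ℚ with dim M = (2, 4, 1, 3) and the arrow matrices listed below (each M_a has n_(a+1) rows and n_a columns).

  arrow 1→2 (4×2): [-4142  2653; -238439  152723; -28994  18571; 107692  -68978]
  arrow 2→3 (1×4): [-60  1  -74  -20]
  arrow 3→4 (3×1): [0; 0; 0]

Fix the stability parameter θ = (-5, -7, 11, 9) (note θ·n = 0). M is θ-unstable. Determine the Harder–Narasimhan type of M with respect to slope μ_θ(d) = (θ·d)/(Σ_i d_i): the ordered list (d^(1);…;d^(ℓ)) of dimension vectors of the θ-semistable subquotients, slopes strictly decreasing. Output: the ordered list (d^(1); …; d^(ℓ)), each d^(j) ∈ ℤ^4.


Via rank(M_{q-1}∘⋯∘M_p): M ≅ I[1,2], I[1,3], I[2,2]^2, I[4,4]^3.
μ_θ-semistable layers: μ^(1)=11; μ^(2)=9; μ^(3)=-6; μ^(4)=-7

((0, 0, 1, 0); (0, 0, 0, 3); (2, 2, 0, 0); (0, 2, 0, 0))


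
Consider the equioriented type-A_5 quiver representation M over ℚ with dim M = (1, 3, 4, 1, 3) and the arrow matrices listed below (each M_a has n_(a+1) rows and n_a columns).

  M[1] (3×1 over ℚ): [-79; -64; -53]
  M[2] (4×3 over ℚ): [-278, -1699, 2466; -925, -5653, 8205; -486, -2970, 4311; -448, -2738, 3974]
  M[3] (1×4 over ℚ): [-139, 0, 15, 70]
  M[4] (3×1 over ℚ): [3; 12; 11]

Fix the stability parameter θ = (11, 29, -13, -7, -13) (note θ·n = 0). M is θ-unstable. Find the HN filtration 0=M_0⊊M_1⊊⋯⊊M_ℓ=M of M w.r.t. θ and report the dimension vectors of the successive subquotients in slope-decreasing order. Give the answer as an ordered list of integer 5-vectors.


Barcode: M ≅ I[1,5], I[2,3]^2, I[3,3], I[5,5]^2. HN layers by μ_θ (3 steps, strictly decreasing):
  μ^(1)=8; μ^(2)=7/5; μ^(3)=-13

((0, 2, 2, 0, 0); (1, 1, 1, 1, 1); (0, 0, 1, 0, 2))


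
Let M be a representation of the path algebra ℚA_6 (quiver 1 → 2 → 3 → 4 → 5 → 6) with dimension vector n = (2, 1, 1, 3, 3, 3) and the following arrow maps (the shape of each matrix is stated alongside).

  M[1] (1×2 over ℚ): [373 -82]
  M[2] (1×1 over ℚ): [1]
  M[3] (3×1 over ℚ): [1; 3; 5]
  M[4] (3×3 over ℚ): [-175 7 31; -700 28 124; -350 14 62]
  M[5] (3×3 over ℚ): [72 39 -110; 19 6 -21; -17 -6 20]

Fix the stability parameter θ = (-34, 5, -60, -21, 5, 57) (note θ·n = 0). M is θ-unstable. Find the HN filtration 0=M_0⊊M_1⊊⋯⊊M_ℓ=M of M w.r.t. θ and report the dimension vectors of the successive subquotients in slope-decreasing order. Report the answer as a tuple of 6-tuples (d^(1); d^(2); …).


Barcode: M ≅ I[1,1], I[1,6], I[4,4]^2, I[5,6]^2. HN layers by μ_θ (5 steps, strictly decreasing):
  μ^(1)=57; μ^(2)=5; μ^(3)=-21; μ^(4)=-55/2; μ^(5)=-34

((0, 0, 0, 0, 0, 3); (0, 0, 0, 0, 3, 0); (0, 0, 0, 3, 0, 0); (0, 1, 1, 0, 0, 0); (2, 0, 0, 0, 0, 0))


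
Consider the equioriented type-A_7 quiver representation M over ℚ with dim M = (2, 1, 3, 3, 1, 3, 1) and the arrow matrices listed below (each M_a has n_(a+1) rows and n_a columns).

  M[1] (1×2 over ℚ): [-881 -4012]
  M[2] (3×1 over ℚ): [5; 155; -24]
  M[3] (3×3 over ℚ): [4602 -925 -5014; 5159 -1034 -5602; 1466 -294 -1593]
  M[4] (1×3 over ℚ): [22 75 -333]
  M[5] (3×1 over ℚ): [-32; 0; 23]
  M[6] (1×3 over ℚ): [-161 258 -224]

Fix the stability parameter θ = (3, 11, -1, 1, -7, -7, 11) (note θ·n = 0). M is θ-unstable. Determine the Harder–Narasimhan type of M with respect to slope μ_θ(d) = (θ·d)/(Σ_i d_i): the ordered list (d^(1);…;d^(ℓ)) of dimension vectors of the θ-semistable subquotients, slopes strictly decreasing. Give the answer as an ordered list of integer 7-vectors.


Barcode: M ≅ I[1,1], I[1,6], I[3,4]^2, I[6,6], I[6,7]. HN layers by μ_θ (6 steps, strictly decreasing):
  μ^(1)=11; μ^(2)=3; μ^(3)=1; μ^(4)=0; μ^(5)=-1; μ^(6)=-7

((0, 0, 0, 0, 0, 0, 1); (1, 0, 0, 0, 0, 0, 0); (0, 0, 0, 2, 0, 0, 0); (1, 1, 1, 1, 1, 1, 0); (0, 0, 2, 0, 0, 0, 0); (0, 0, 0, 0, 0, 2, 0))


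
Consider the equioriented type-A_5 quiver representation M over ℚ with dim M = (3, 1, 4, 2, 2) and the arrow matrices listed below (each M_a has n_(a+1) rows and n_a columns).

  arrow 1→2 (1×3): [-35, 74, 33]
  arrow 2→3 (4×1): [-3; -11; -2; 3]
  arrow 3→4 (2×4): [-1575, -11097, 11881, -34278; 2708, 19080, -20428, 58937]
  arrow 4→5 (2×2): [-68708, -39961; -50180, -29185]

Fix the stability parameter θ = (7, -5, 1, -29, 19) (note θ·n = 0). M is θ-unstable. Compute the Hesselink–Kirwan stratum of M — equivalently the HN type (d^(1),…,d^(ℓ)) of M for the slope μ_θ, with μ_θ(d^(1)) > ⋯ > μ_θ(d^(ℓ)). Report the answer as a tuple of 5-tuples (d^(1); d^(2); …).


Interval decomposition of M: I[1,1]^2, I[1,5], I[3,3]^2, I[3,4], I[5,5].
HN type (ℓ=5): μ^(1)=19; μ^(2)=7; μ^(3)=1; μ^(4)=-13/2; μ^(5)=-14

((0, 0, 0, 0, 2); (2, 0, 0, 0, 0); (0, 0, 2, 0, 0); (1, 1, 1, 1, 0); (0, 0, 1, 1, 0))


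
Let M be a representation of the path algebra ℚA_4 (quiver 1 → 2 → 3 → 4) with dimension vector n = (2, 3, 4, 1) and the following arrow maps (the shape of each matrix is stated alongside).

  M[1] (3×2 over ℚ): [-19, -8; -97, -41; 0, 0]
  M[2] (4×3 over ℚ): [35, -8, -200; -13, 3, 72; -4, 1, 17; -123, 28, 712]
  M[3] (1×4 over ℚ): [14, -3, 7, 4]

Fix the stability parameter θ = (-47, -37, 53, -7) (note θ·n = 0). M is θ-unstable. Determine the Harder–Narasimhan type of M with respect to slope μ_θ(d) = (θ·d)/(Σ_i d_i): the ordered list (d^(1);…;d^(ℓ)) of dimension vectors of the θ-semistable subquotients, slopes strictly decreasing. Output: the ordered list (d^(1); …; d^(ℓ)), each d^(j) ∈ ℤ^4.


Interval decomposition of M: I[1,3], I[1,4], I[2,3], I[3,3].
HN type (ℓ=4): μ^(1)=53; μ^(2)=23; μ^(3)=-37; μ^(4)=-47

((0, 0, 3, 0); (0, 0, 1, 1); (0, 3, 0, 0); (2, 0, 0, 0))


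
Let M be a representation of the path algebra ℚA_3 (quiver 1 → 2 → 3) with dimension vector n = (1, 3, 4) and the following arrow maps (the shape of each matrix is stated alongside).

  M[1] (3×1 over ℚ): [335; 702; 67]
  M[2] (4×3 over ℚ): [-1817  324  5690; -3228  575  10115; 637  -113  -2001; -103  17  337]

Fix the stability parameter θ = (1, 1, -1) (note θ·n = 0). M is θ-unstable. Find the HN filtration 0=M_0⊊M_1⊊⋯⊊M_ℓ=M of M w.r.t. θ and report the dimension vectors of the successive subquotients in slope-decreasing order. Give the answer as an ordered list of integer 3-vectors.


Barcode: M ≅ I[1,3], I[2,3]^2, I[3,3]. HN layers by μ_θ (3 steps, strictly decreasing):
  μ^(1)=1/3; μ^(2)=0; μ^(3)=-1

((1, 1, 1); (0, 2, 2); (0, 0, 1))


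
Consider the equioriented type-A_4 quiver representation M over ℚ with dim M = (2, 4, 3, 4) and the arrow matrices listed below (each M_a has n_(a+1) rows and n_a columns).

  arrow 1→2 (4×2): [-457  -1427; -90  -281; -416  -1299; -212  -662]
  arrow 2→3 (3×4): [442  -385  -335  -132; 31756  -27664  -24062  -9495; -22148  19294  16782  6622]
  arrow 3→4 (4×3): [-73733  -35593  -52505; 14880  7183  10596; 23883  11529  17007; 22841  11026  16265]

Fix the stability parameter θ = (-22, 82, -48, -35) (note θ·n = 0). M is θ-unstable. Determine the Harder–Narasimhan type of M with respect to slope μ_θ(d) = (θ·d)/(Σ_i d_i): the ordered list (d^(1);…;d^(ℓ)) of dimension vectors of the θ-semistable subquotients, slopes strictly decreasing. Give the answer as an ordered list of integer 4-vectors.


Interval decomposition of M: I[1,2]^2, I[2,4]^2, I[3,3], I[4,4]^2.
HN type (ℓ=5): μ^(1)=82; μ^(2)=-1/3; μ^(3)=-22; μ^(4)=-35; μ^(5)=-48

((0, 2, 0, 0); (0, 2, 2, 2); (2, 0, 0, 0); (0, 0, 0, 2); (0, 0, 1, 0))


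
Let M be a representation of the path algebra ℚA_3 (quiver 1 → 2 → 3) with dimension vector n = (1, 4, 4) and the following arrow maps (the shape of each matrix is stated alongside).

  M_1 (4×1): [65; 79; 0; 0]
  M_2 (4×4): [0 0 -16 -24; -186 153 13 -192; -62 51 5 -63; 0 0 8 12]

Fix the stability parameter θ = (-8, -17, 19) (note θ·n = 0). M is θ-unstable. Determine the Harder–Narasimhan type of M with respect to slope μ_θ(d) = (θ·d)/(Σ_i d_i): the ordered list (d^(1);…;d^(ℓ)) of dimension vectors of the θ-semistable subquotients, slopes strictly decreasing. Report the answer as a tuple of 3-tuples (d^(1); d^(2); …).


Barcode: M ≅ I[1,3], I[2,2]^2, I[2,3], I[3,3]^2. HN layers by μ_θ (3 steps, strictly decreasing):
  μ^(1)=19; μ^(2)=-25/2; μ^(3)=-17

((0, 0, 4); (1, 1, 0); (0, 3, 0))


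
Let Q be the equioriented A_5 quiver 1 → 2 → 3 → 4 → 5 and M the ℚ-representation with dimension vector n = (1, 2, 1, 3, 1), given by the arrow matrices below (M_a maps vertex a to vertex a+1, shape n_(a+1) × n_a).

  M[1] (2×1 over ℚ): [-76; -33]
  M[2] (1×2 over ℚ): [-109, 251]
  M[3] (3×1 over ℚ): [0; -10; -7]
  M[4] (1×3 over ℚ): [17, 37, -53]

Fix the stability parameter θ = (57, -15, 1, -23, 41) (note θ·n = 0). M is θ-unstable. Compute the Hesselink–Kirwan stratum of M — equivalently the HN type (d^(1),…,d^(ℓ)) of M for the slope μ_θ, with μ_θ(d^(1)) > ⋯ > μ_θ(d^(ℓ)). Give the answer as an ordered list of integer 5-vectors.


Via rank(M_{q-1}∘⋯∘M_p): M ≅ I[1,5], I[2,2], I[4,4]^2.
μ_θ-semistable layers: μ^(1)=41; μ^(2)=5; μ^(3)=-15; μ^(4)=-23

((0, 0, 0, 0, 1); (1, 1, 1, 1, 0); (0, 1, 0, 0, 0); (0, 0, 0, 2, 0))


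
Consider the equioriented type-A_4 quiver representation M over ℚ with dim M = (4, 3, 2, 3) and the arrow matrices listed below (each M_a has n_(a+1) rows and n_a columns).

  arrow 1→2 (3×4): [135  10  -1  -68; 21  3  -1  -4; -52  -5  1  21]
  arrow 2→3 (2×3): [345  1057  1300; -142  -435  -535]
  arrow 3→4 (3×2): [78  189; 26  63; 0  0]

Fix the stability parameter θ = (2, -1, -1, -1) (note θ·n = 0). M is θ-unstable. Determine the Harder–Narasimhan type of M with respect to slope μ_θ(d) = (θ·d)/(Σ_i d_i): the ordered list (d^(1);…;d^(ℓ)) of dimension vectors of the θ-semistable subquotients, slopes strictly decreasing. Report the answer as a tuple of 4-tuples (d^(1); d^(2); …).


Barcode: M ≅ I[1,1], I[1,2], I[1,3], I[1,4], I[4,4]^2. HN layers by μ_θ (5 steps, strictly decreasing):
  μ^(1)=2; μ^(2)=1/2; μ^(3)=0; μ^(4)=-1/4; μ^(5)=-1

((1, 0, 0, 0); (1, 1, 0, 0); (1, 1, 1, 0); (1, 1, 1, 1); (0, 0, 0, 2))


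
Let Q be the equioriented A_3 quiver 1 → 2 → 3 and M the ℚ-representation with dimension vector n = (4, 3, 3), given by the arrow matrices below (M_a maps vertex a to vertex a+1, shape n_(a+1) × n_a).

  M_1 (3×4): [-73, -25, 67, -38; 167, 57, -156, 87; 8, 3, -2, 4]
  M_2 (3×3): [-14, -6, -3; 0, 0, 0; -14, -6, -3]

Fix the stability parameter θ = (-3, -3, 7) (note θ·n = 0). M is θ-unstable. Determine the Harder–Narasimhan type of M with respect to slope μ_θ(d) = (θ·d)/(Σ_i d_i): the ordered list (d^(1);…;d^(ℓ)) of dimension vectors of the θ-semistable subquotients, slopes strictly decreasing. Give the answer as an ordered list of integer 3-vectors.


Barcode: M ≅ I[1,1], I[1,2]^2, I[1,3], I[3,3]^2. HN layers by μ_θ (2 steps, strictly decreasing):
  μ^(1)=7; μ^(2)=-3

((0, 0, 3); (4, 3, 0))


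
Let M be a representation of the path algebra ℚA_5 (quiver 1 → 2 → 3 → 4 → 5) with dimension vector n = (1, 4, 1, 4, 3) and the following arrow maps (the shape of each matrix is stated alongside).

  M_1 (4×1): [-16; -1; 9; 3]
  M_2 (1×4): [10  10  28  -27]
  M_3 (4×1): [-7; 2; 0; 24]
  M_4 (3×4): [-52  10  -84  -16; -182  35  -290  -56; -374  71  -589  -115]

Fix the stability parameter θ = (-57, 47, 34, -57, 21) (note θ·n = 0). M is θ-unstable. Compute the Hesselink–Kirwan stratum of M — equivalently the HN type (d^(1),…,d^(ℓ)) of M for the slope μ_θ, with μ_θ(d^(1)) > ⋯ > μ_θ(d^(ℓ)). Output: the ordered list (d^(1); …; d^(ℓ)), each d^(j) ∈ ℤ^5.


Barcode: M ≅ I[1,4], I[2,2]^3, I[4,5]^3. HN layers by μ_θ (4 steps, strictly decreasing):
  μ^(1)=47; μ^(2)=21; μ^(3)=8; μ^(4)=-57

((0, 3, 0, 0, 0); (0, 0, 0, 0, 3); (0, 1, 1, 1, 0); (1, 0, 0, 3, 0))


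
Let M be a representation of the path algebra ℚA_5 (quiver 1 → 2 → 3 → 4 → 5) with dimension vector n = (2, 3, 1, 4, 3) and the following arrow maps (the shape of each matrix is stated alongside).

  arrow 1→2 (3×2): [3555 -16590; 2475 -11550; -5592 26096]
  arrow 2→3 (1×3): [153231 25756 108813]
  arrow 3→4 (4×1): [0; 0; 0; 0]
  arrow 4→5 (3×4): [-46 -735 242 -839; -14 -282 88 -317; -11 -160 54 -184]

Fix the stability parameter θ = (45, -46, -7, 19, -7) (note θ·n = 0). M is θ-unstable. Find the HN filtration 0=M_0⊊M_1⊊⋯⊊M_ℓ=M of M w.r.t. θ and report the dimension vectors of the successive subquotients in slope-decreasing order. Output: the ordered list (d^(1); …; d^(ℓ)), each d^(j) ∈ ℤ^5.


Barcode: M ≅ I[1,1], I[1,3], I[2,2]^2, I[4,4], I[4,5]^3. HN layers by μ_θ (5 steps, strictly decreasing):
  μ^(1)=45; μ^(2)=19; μ^(3)=6; μ^(4)=-8/3; μ^(5)=-46

((1, 0, 0, 0, 0); (0, 0, 0, 1, 0); (0, 0, 0, 3, 3); (1, 1, 1, 0, 0); (0, 2, 0, 0, 0))


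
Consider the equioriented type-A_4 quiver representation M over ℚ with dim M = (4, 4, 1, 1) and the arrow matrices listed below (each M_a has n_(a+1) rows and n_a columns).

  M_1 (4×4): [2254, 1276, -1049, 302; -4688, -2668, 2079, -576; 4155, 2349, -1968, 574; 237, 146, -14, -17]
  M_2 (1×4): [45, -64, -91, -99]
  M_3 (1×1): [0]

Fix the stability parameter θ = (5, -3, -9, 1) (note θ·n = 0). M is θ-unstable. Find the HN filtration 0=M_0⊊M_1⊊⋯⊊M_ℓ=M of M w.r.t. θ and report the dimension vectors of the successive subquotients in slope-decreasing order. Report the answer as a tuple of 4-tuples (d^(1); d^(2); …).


Interval decomposition of M: I[1,1], I[1,2]^2, I[1,3], I[2,2], I[4,4].
HN type (ℓ=4): μ^(1)=5; μ^(2)=1; μ^(3)=-7/3; μ^(4)=-3

((1, 0, 0, 0); (2, 2, 0, 1); (1, 1, 1, 0); (0, 1, 0, 0))


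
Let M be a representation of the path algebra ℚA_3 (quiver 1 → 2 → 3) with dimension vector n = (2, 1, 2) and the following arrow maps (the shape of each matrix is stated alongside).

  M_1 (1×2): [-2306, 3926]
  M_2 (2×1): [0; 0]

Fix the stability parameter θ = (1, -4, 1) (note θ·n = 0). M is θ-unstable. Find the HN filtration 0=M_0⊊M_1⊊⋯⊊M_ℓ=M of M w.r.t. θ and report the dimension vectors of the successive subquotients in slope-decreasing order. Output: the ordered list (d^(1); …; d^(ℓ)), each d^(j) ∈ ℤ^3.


Barcode: M ≅ I[1,1], I[1,2], I[3,3]^2. HN layers by μ_θ (2 steps, strictly decreasing):
  μ^(1)=1; μ^(2)=-3/2

((1, 0, 2); (1, 1, 0))


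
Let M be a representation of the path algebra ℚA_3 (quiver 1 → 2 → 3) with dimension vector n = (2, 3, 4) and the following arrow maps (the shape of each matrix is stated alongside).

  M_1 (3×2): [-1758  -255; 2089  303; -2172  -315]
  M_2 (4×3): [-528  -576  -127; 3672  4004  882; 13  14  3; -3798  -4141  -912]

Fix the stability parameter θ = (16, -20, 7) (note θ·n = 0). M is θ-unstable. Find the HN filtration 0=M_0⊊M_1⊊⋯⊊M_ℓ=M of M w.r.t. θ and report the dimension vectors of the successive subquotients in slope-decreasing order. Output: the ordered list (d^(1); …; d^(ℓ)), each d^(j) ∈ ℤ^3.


Via rank(M_{q-1}∘⋯∘M_p): M ≅ I[1,3]^2, I[2,3], I[3,3].
μ_θ-semistable layers: μ^(1)=7; μ^(2)=-2; μ^(3)=-20

((0, 0, 4); (2, 2, 0); (0, 1, 0))


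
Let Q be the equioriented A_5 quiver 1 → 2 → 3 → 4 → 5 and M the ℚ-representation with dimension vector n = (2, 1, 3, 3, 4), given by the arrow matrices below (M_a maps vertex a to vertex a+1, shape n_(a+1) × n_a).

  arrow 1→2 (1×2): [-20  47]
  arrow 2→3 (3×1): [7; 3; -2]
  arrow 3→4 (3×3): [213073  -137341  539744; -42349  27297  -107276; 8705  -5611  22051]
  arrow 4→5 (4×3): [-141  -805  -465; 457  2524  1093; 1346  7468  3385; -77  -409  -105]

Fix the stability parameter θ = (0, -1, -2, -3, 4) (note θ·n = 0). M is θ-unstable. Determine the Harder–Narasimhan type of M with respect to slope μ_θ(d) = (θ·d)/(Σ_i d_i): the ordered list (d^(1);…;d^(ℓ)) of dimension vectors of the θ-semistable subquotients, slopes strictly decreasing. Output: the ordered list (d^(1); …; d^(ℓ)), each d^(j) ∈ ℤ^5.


Interval decomposition of M: I[1,1], I[1,3], I[3,5]^2, I[4,5], I[5,5].
HN type (ℓ=5): μ^(1)=4; μ^(2)=0; μ^(3)=-1; μ^(4)=-5/2; μ^(5)=-3

((0, 0, 0, 0, 4); (1, 0, 0, 0, 0); (1, 1, 1, 0, 0); (0, 0, 2, 2, 0); (0, 0, 0, 1, 0))


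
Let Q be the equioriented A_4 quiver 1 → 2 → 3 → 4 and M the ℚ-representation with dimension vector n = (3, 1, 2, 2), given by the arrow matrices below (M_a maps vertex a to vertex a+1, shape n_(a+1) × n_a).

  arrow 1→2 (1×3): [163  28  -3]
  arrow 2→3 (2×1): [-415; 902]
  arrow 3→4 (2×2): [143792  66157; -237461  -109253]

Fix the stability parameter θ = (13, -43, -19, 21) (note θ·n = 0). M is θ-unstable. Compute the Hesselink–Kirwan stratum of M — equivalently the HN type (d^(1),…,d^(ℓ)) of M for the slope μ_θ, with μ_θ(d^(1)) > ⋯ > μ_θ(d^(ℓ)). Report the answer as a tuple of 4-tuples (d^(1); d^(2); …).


Interval decomposition of M: I[1,1]^2, I[1,4], I[3,4].
HN type (ℓ=4): μ^(1)=21; μ^(2)=13; μ^(3)=-49/3; μ^(4)=-19

((0, 0, 0, 2); (2, 0, 0, 0); (1, 1, 1, 0); (0, 0, 1, 0))


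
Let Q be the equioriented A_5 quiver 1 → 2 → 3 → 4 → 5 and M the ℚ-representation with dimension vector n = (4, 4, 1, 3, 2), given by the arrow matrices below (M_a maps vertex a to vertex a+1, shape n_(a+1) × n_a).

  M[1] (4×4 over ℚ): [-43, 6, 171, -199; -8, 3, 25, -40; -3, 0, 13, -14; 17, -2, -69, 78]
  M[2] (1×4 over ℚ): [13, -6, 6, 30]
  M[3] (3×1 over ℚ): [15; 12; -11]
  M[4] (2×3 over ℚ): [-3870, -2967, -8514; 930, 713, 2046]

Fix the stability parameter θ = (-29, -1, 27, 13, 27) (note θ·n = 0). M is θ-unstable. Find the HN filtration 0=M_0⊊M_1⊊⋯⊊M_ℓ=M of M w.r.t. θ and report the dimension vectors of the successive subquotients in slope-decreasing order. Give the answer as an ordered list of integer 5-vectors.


Via rank(M_{q-1}∘⋯∘M_p): M ≅ I[1,1], I[1,2]^2, I[1,4], I[2,2], I[4,4], I[4,5], I[5,5].
μ_θ-semistable layers: μ^(1)=27; μ^(2)=20; μ^(3)=13; μ^(4)=-1; μ^(5)=-29

((0, 0, 0, 0, 2); (0, 0, 1, 1, 0); (0, 0, 0, 2, 0); (0, 4, 0, 0, 0); (4, 0, 0, 0, 0))


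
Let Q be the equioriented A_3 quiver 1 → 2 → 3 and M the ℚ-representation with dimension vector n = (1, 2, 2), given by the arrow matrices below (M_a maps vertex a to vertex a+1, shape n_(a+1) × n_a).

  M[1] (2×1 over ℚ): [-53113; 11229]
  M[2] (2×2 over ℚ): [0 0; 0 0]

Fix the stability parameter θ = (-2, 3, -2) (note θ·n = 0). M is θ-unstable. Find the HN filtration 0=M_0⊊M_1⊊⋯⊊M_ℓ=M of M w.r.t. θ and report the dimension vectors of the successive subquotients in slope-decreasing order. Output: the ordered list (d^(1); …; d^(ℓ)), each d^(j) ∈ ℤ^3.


Via rank(M_{q-1}∘⋯∘M_p): M ≅ I[1,2], I[2,2], I[3,3]^2.
μ_θ-semistable layers: μ^(1)=3; μ^(2)=-2

((0, 2, 0); (1, 0, 2))


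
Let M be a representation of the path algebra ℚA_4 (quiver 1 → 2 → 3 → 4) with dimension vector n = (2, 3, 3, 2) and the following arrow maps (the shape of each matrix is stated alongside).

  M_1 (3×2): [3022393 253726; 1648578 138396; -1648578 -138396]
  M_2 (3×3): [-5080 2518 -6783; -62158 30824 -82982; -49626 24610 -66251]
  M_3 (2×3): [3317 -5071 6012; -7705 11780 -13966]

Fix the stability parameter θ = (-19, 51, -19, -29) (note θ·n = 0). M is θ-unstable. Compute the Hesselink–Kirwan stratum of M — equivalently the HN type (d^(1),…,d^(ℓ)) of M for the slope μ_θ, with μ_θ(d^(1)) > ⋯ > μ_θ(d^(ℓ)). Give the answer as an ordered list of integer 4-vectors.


Barcode: M ≅ I[1,1], I[1,4], I[2,2], I[2,4], I[3,3]. HN layers by μ_θ (3 steps, strictly decreasing):
  μ^(1)=51; μ^(2)=1; μ^(3)=-19

((0, 1, 0, 0); (0, 2, 2, 2); (2, 0, 1, 0))


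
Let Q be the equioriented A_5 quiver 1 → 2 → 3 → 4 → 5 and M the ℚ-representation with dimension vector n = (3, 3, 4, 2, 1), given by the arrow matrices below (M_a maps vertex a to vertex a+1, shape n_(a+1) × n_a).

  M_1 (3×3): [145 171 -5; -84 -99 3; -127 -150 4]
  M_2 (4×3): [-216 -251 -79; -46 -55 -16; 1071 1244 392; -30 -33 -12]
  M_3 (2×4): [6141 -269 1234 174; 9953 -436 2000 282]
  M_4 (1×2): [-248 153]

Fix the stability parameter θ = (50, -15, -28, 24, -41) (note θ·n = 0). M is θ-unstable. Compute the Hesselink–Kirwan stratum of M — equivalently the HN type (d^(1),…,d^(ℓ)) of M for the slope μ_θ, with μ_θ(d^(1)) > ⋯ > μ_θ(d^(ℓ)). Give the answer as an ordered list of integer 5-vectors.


Interval decomposition of M: I[1,1], I[1,4], I[1,5], I[2,3], I[3,3].
HN type (ℓ=6): μ^(1)=50; μ^(2)=24; μ^(3)=7/3; μ^(4)=-2; μ^(5)=-43/2; μ^(6)=-28

((1, 0, 0, 0, 0); (0, 0, 0, 1, 0); (1, 1, 1, 0, 0); (1, 1, 1, 1, 1); (0, 1, 1, 0, 0); (0, 0, 1, 0, 0))


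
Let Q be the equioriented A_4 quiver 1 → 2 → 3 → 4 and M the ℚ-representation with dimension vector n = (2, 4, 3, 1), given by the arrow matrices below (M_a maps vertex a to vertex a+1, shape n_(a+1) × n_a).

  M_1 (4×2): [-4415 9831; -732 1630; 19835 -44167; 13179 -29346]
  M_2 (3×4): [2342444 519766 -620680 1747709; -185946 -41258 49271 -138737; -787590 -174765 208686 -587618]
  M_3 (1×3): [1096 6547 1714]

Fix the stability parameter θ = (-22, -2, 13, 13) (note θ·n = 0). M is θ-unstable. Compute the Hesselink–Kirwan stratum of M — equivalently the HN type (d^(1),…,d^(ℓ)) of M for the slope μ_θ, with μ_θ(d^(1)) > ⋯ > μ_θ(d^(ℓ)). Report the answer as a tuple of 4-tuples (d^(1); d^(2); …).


Interval decomposition of M: I[1,3], I[1,4], I[2,2], I[2,3].
HN type (ℓ=3): μ^(1)=13; μ^(2)=-2; μ^(3)=-22

((0, 0, 3, 1); (0, 4, 0, 0); (2, 0, 0, 0))


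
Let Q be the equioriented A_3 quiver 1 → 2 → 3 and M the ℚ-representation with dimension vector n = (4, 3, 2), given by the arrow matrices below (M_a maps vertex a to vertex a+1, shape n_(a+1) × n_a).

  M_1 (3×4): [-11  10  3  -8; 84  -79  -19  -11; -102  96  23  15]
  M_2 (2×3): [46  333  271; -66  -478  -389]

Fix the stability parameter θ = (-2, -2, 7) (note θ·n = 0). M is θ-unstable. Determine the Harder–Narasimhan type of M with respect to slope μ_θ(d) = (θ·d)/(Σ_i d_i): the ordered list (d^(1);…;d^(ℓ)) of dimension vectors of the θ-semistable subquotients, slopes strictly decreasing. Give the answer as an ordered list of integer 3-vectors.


Interval decomposition of M: I[1,1], I[1,2], I[1,3]^2.
HN type (ℓ=2): μ^(1)=7; μ^(2)=-2

((0, 0, 2); (4, 3, 0))


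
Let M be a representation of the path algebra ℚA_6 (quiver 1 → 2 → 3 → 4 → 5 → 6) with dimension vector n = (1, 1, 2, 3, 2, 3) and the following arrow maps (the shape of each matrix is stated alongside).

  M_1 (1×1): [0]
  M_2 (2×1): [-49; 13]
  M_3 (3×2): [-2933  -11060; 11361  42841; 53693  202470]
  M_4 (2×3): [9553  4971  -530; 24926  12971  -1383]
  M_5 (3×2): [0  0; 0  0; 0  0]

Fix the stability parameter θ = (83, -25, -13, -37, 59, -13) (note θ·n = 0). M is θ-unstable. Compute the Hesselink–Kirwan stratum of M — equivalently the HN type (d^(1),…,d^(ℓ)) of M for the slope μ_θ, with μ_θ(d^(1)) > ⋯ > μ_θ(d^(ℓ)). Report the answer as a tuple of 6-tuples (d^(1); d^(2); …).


Via rank(M_{q-1}∘⋯∘M_p): M ≅ I[1,1], I[2,5], I[3,5], I[4,4], I[6,6]^3.
μ_θ-semistable layers: μ^(1)=83; μ^(2)=59; μ^(3)=-13; μ^(4)=-25; μ^(5)=-37

((1, 0, 0, 0, 0, 0); (0, 0, 0, 0, 2, 0); (0, 0, 0, 0, 0, 3); (0, 1, 2, 2, 0, 0); (0, 0, 0, 1, 0, 0))


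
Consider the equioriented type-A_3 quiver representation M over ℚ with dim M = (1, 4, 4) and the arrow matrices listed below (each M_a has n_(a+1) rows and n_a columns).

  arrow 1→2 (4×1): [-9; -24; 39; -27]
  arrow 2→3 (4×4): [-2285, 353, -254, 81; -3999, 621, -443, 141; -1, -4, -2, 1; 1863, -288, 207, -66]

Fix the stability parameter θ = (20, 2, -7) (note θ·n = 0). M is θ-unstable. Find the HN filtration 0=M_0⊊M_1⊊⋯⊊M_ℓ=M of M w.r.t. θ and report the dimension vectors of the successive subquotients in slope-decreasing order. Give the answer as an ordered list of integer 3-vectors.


Barcode: M ≅ I[1,3], I[2,3]^3. HN layers by μ_θ (2 steps, strictly decreasing):
  μ^(1)=5; μ^(2)=-5/2

((1, 1, 1); (0, 3, 3))


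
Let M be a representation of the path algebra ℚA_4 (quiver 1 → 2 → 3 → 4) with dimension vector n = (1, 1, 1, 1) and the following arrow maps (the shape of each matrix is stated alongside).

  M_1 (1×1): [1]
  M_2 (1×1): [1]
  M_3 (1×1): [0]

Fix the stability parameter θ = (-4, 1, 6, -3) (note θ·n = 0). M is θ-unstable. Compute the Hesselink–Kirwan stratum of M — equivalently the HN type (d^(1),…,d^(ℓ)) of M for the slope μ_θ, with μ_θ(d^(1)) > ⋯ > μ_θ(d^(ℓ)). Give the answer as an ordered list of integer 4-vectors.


Barcode: M ≅ I[1,3], I[4,4]. HN layers by μ_θ (4 steps, strictly decreasing):
  μ^(1)=6; μ^(2)=1; μ^(3)=-3; μ^(4)=-4

((0, 0, 1, 0); (0, 1, 0, 0); (0, 0, 0, 1); (1, 0, 0, 0))


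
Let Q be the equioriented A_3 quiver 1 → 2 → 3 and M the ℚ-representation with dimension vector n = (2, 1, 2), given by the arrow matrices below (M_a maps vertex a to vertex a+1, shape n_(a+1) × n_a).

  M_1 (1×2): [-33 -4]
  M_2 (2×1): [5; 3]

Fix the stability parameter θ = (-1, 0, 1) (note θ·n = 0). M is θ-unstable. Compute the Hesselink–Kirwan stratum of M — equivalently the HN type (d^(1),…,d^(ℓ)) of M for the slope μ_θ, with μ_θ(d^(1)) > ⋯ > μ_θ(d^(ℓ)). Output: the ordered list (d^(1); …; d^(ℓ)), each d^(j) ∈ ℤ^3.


Barcode: M ≅ I[1,1], I[1,3], I[3,3]. HN layers by μ_θ (3 steps, strictly decreasing):
  μ^(1)=1; μ^(2)=0; μ^(3)=-1

((0, 0, 2); (0, 1, 0); (2, 0, 0))


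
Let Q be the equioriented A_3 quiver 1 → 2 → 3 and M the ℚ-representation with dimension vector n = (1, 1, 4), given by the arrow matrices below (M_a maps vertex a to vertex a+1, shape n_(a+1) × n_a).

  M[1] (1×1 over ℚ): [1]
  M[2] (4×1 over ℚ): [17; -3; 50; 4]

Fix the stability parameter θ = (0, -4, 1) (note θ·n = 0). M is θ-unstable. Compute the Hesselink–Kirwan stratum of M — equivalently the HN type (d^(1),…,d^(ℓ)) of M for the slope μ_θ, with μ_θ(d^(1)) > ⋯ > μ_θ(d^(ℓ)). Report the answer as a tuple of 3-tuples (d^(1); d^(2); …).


Barcode: M ≅ I[1,3], I[3,3]^3. HN layers by μ_θ (2 steps, strictly decreasing):
  μ^(1)=1; μ^(2)=-2

((0, 0, 4); (1, 1, 0))
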